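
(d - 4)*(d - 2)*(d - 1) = d^3 - 7*d^2 + 14*d - 8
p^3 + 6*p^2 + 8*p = p*(p + 2)*(p + 4)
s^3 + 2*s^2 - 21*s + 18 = (s - 3)*(s - 1)*(s + 6)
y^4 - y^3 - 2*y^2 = y^2*(y - 2)*(y + 1)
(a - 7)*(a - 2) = a^2 - 9*a + 14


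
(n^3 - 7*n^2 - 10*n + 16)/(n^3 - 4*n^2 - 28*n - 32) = (n - 1)/(n + 2)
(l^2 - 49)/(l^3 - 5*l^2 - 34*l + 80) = (l^2 - 49)/(l^3 - 5*l^2 - 34*l + 80)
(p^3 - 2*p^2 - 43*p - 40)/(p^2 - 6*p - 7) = (p^2 - 3*p - 40)/(p - 7)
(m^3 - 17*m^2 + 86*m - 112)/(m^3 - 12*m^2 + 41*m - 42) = (m - 8)/(m - 3)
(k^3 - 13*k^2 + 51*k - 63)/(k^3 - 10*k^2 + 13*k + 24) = (k^2 - 10*k + 21)/(k^2 - 7*k - 8)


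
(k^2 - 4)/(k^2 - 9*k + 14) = (k + 2)/(k - 7)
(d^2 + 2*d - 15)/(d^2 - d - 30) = (d - 3)/(d - 6)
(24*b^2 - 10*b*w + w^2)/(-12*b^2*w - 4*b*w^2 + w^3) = (-4*b + w)/(w*(2*b + w))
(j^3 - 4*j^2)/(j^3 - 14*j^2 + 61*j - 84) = j^2/(j^2 - 10*j + 21)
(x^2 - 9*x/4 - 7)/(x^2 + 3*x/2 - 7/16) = 4*(x - 4)/(4*x - 1)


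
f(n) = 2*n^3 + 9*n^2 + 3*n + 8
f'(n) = 6*n^2 + 18*n + 3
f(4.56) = 398.46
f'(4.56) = 209.84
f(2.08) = 71.18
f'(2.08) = 66.40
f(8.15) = 1712.94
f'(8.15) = 548.24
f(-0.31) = 7.88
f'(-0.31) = -2.00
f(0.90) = 19.45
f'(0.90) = 24.06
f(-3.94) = 13.57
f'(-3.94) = 25.22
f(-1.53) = 17.31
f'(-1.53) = -10.49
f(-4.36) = 0.24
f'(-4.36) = 38.58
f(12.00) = 4796.00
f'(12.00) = 1083.00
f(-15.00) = -4762.00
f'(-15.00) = 1083.00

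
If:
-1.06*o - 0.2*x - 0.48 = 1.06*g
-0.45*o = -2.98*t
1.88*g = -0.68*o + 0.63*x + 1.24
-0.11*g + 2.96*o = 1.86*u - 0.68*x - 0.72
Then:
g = 0.631918238993711*x + 1.28993710691824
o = -0.82059748427673*x - 1.74276729559748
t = -0.123915727491452*x - 0.263169558060023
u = -0.977677182660445*x - 2.46262595523095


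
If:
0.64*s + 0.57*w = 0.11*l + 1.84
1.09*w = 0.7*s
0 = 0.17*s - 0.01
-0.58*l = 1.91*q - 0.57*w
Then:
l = -16.19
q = 4.93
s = 0.06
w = 0.04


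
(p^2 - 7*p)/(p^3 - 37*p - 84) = p/(p^2 + 7*p + 12)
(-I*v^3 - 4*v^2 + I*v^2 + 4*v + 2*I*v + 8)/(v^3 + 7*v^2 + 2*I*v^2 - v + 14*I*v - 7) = (-I*v^3 + v^2*(-4 + I) + 2*v*(2 + I) + 8)/(v^3 + v^2*(7 + 2*I) + v*(-1 + 14*I) - 7)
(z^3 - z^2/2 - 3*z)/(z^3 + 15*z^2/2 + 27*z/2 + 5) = z*(2*z^2 - z - 6)/(2*z^3 + 15*z^2 + 27*z + 10)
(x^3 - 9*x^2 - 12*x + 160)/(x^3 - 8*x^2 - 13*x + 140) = (x - 8)/(x - 7)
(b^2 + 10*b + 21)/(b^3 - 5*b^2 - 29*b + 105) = (b^2 + 10*b + 21)/(b^3 - 5*b^2 - 29*b + 105)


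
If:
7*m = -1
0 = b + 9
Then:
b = -9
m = -1/7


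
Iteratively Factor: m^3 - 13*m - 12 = (m + 3)*(m^2 - 3*m - 4) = (m + 1)*(m + 3)*(m - 4)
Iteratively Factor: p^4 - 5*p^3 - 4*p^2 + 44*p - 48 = (p + 3)*(p^3 - 8*p^2 + 20*p - 16) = (p - 2)*(p + 3)*(p^2 - 6*p + 8) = (p - 2)^2*(p + 3)*(p - 4)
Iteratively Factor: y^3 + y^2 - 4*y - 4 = (y - 2)*(y^2 + 3*y + 2) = (y - 2)*(y + 1)*(y + 2)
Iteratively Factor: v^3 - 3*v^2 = (v)*(v^2 - 3*v) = v*(v - 3)*(v)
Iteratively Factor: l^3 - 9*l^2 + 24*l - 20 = (l - 2)*(l^2 - 7*l + 10) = (l - 5)*(l - 2)*(l - 2)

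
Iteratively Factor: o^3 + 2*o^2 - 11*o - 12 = (o + 4)*(o^2 - 2*o - 3) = (o + 1)*(o + 4)*(o - 3)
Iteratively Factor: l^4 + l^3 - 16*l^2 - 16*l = (l + 4)*(l^3 - 3*l^2 - 4*l) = (l - 4)*(l + 4)*(l^2 + l) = (l - 4)*(l + 1)*(l + 4)*(l)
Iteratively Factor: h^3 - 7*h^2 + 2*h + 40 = (h + 2)*(h^2 - 9*h + 20) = (h - 5)*(h + 2)*(h - 4)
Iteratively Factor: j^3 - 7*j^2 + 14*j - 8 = (j - 2)*(j^2 - 5*j + 4) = (j - 4)*(j - 2)*(j - 1)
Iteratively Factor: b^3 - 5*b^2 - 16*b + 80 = (b - 4)*(b^2 - b - 20) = (b - 5)*(b - 4)*(b + 4)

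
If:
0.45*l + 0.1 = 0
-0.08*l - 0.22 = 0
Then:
No Solution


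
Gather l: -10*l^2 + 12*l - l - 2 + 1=-10*l^2 + 11*l - 1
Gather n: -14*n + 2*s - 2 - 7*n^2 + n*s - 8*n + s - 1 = -7*n^2 + n*(s - 22) + 3*s - 3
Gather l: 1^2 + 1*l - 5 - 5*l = -4*l - 4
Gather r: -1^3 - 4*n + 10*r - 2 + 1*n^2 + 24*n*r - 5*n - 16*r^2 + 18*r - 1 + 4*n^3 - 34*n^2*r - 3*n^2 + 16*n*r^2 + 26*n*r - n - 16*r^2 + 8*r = 4*n^3 - 2*n^2 - 10*n + r^2*(16*n - 32) + r*(-34*n^2 + 50*n + 36) - 4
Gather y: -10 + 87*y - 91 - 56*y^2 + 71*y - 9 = -56*y^2 + 158*y - 110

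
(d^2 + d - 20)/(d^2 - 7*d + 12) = (d + 5)/(d - 3)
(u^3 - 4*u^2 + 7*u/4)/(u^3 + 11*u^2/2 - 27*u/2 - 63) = u*(2*u - 1)/(2*(u^2 + 9*u + 18))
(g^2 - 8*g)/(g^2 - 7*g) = (g - 8)/(g - 7)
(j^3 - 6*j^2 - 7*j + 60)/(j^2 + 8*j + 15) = (j^2 - 9*j + 20)/(j + 5)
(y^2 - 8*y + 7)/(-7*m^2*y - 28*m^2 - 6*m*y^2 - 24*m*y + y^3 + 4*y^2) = (-y^2 + 8*y - 7)/(7*m^2*y + 28*m^2 + 6*m*y^2 + 24*m*y - y^3 - 4*y^2)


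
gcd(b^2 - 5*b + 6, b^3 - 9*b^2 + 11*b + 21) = b - 3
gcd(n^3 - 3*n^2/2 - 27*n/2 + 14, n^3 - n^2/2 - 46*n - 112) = n + 7/2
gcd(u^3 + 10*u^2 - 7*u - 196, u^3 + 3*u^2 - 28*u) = u^2 + 3*u - 28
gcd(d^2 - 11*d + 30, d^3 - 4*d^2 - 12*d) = d - 6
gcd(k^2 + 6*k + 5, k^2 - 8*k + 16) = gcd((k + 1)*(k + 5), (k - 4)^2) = 1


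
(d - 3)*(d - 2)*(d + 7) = d^3 + 2*d^2 - 29*d + 42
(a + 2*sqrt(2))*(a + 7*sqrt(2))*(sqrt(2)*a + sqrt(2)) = sqrt(2)*a^3 + sqrt(2)*a^2 + 18*a^2 + 18*a + 28*sqrt(2)*a + 28*sqrt(2)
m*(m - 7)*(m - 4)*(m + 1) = m^4 - 10*m^3 + 17*m^2 + 28*m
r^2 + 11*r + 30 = (r + 5)*(r + 6)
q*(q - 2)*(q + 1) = q^3 - q^2 - 2*q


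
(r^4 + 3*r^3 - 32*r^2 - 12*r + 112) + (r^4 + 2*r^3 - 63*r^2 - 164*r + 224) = 2*r^4 + 5*r^3 - 95*r^2 - 176*r + 336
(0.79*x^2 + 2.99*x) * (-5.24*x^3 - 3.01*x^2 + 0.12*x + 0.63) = -4.1396*x^5 - 18.0455*x^4 - 8.9051*x^3 + 0.8565*x^2 + 1.8837*x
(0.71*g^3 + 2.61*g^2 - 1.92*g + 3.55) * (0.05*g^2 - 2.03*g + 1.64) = 0.0355*g^5 - 1.3108*g^4 - 4.2299*g^3 + 8.3555*g^2 - 10.3553*g + 5.822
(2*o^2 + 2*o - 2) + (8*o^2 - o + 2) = 10*o^2 + o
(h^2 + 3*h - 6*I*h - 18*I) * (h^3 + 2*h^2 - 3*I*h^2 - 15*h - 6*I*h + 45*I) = h^5 + 5*h^4 - 9*I*h^4 - 27*h^3 - 45*I*h^3 - 135*h^2 + 81*I*h^2 + 162*h + 405*I*h + 810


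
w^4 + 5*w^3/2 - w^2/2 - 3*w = w*(w - 1)*(w + 3/2)*(w + 2)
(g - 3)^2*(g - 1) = g^3 - 7*g^2 + 15*g - 9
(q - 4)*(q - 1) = q^2 - 5*q + 4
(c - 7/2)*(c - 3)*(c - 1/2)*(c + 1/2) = c^4 - 13*c^3/2 + 41*c^2/4 + 13*c/8 - 21/8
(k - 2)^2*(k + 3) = k^3 - k^2 - 8*k + 12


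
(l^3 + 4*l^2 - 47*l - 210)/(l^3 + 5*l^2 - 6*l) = (l^2 - 2*l - 35)/(l*(l - 1))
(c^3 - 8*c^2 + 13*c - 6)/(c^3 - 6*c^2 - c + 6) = (c - 1)/(c + 1)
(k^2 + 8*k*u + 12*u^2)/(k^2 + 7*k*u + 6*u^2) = (k + 2*u)/(k + u)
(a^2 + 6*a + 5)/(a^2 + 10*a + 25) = (a + 1)/(a + 5)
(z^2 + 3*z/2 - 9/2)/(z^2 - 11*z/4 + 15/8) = 4*(z + 3)/(4*z - 5)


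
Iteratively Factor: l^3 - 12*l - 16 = (l + 2)*(l^2 - 2*l - 8) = (l + 2)^2*(l - 4)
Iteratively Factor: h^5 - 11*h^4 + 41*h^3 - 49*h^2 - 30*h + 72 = (h - 4)*(h^4 - 7*h^3 + 13*h^2 + 3*h - 18) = (h - 4)*(h - 3)*(h^3 - 4*h^2 + h + 6) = (h - 4)*(h - 3)^2*(h^2 - h - 2) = (h - 4)*(h - 3)^2*(h + 1)*(h - 2)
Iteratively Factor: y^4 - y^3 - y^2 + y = (y)*(y^3 - y^2 - y + 1) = y*(y - 1)*(y^2 - 1) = y*(y - 1)*(y + 1)*(y - 1)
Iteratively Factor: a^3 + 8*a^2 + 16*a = (a + 4)*(a^2 + 4*a) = (a + 4)^2*(a)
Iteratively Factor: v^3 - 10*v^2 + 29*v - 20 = (v - 4)*(v^2 - 6*v + 5) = (v - 4)*(v - 1)*(v - 5)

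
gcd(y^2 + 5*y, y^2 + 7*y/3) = y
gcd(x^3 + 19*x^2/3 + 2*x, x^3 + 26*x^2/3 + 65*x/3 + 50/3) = 1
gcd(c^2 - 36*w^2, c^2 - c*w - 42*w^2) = c + 6*w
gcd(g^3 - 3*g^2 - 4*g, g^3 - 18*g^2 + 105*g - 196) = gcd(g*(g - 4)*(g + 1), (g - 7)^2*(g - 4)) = g - 4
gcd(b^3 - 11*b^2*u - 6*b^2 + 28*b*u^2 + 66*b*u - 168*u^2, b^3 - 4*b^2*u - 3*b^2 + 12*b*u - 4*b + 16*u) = -b + 4*u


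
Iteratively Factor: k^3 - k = (k - 1)*(k^2 + k) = k*(k - 1)*(k + 1)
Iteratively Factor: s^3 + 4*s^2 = (s + 4)*(s^2) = s*(s + 4)*(s)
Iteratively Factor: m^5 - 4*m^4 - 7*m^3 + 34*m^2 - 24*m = (m - 1)*(m^4 - 3*m^3 - 10*m^2 + 24*m) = (m - 1)*(m + 3)*(m^3 - 6*m^2 + 8*m) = m*(m - 1)*(m + 3)*(m^2 - 6*m + 8) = m*(m - 4)*(m - 1)*(m + 3)*(m - 2)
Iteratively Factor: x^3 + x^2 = (x)*(x^2 + x) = x^2*(x + 1)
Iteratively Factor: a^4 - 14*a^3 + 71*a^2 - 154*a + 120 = (a - 4)*(a^3 - 10*a^2 + 31*a - 30) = (a - 4)*(a - 3)*(a^2 - 7*a + 10) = (a - 4)*(a - 3)*(a - 2)*(a - 5)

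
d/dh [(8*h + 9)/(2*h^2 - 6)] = (4*h^2 - h*(8*h + 9) - 12)/(h^2 - 3)^2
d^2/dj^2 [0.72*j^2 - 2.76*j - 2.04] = 1.44000000000000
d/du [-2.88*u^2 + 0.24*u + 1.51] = 0.24 - 5.76*u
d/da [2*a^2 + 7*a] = 4*a + 7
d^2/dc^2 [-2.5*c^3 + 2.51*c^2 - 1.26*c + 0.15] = 5.02 - 15.0*c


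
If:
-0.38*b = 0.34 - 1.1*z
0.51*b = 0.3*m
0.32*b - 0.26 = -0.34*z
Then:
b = 0.35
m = 0.60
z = 0.43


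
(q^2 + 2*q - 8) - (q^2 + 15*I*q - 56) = 2*q - 15*I*q + 48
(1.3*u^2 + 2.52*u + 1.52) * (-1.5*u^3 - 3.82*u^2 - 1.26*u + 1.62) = -1.95*u^5 - 8.746*u^4 - 13.5444*u^3 - 6.8756*u^2 + 2.1672*u + 2.4624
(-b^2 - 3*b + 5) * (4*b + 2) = -4*b^3 - 14*b^2 + 14*b + 10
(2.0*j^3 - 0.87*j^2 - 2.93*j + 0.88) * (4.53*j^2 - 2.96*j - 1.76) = 9.06*j^5 - 9.8611*j^4 - 14.2177*j^3 + 14.1904*j^2 + 2.552*j - 1.5488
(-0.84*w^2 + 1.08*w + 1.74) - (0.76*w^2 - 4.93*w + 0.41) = -1.6*w^2 + 6.01*w + 1.33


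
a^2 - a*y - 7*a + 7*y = (a - 7)*(a - y)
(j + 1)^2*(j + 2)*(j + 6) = j^4 + 10*j^3 + 29*j^2 + 32*j + 12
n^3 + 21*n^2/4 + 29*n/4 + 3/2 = (n + 1/4)*(n + 2)*(n + 3)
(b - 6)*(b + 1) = b^2 - 5*b - 6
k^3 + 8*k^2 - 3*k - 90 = (k - 3)*(k + 5)*(k + 6)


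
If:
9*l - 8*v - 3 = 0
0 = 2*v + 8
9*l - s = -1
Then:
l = -29/9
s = -28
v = -4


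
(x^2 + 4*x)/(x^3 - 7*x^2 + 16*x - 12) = x*(x + 4)/(x^3 - 7*x^2 + 16*x - 12)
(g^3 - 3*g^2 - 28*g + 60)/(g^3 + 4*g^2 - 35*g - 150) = (g - 2)/(g + 5)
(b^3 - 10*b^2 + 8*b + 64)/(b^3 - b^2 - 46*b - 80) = (b - 4)/(b + 5)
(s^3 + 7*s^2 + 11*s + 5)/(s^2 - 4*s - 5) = (s^2 + 6*s + 5)/(s - 5)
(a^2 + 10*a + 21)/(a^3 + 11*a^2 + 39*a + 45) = (a + 7)/(a^2 + 8*a + 15)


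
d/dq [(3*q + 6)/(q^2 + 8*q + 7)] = 3*(q^2 + 8*q - 2*(q + 2)*(q + 4) + 7)/(q^2 + 8*q + 7)^2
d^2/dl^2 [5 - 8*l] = 0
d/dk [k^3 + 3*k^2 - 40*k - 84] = 3*k^2 + 6*k - 40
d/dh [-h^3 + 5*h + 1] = 5 - 3*h^2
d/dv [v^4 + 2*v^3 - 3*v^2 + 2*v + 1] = 4*v^3 + 6*v^2 - 6*v + 2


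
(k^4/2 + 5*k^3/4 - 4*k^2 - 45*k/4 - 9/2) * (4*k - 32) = 2*k^5 - 11*k^4 - 56*k^3 + 83*k^2 + 342*k + 144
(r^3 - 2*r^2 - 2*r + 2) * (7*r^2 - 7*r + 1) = 7*r^5 - 21*r^4 + r^3 + 26*r^2 - 16*r + 2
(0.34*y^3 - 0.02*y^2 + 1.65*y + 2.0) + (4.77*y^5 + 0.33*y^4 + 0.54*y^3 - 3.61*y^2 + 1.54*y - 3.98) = 4.77*y^5 + 0.33*y^4 + 0.88*y^3 - 3.63*y^2 + 3.19*y - 1.98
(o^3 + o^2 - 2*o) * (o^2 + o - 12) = o^5 + 2*o^4 - 13*o^3 - 14*o^2 + 24*o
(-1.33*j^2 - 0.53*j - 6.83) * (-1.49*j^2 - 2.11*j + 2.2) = 1.9817*j^4 + 3.596*j^3 + 8.369*j^2 + 13.2453*j - 15.026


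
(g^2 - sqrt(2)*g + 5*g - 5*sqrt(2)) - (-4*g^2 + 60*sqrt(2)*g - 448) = 5*g^2 - 61*sqrt(2)*g + 5*g - 5*sqrt(2) + 448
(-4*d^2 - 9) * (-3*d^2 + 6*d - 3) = 12*d^4 - 24*d^3 + 39*d^2 - 54*d + 27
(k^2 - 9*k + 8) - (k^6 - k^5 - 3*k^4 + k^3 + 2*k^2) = -k^6 + k^5 + 3*k^4 - k^3 - k^2 - 9*k + 8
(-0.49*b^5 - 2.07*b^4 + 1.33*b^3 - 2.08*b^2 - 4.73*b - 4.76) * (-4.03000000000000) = 1.9747*b^5 + 8.3421*b^4 - 5.3599*b^3 + 8.3824*b^2 + 19.0619*b + 19.1828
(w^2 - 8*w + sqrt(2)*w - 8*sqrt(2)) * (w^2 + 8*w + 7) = w^4 + sqrt(2)*w^3 - 57*w^2 - 57*sqrt(2)*w - 56*w - 56*sqrt(2)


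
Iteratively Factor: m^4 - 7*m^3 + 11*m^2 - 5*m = (m)*(m^3 - 7*m^2 + 11*m - 5) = m*(m - 1)*(m^2 - 6*m + 5) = m*(m - 5)*(m - 1)*(m - 1)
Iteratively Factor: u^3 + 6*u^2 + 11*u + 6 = (u + 3)*(u^2 + 3*u + 2) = (u + 2)*(u + 3)*(u + 1)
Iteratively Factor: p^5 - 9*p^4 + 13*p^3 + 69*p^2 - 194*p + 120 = (p - 5)*(p^4 - 4*p^3 - 7*p^2 + 34*p - 24) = (p - 5)*(p - 2)*(p^3 - 2*p^2 - 11*p + 12) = (p - 5)*(p - 4)*(p - 2)*(p^2 + 2*p - 3) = (p - 5)*(p - 4)*(p - 2)*(p - 1)*(p + 3)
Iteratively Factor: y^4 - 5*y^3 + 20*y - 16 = (y - 4)*(y^3 - y^2 - 4*y + 4) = (y - 4)*(y - 1)*(y^2 - 4) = (y - 4)*(y - 1)*(y + 2)*(y - 2)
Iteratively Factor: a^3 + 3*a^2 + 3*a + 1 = (a + 1)*(a^2 + 2*a + 1) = (a + 1)^2*(a + 1)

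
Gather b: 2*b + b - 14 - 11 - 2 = 3*b - 27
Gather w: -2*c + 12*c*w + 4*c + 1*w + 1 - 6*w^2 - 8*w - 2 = 2*c - 6*w^2 + w*(12*c - 7) - 1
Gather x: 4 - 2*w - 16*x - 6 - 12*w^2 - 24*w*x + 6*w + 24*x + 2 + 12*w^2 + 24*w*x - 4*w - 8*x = 0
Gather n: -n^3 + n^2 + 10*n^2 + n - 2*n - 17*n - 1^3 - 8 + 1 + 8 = -n^3 + 11*n^2 - 18*n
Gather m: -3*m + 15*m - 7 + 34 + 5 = 12*m + 32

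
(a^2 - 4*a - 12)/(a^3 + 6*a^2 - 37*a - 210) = (a + 2)/(a^2 + 12*a + 35)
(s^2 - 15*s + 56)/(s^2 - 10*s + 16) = (s - 7)/(s - 2)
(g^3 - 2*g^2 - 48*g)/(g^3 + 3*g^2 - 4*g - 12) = g*(g^2 - 2*g - 48)/(g^3 + 3*g^2 - 4*g - 12)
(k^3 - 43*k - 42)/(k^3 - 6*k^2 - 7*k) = (k + 6)/k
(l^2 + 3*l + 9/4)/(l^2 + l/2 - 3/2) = (l + 3/2)/(l - 1)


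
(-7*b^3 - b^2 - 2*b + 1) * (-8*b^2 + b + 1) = 56*b^5 + b^4 + 8*b^3 - 11*b^2 - b + 1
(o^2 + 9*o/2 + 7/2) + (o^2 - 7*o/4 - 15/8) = 2*o^2 + 11*o/4 + 13/8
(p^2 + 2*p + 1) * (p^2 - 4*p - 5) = p^4 - 2*p^3 - 12*p^2 - 14*p - 5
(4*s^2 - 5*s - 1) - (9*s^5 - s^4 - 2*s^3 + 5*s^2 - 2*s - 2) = -9*s^5 + s^4 + 2*s^3 - s^2 - 3*s + 1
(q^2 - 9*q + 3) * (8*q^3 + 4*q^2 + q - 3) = 8*q^5 - 68*q^4 - 11*q^3 + 30*q - 9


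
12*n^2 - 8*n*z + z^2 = (-6*n + z)*(-2*n + z)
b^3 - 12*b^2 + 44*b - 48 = (b - 6)*(b - 4)*(b - 2)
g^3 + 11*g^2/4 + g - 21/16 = (g - 1/2)*(g + 3/2)*(g + 7/4)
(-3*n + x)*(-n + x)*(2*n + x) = 6*n^3 - 5*n^2*x - 2*n*x^2 + x^3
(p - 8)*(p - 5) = p^2 - 13*p + 40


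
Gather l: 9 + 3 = 12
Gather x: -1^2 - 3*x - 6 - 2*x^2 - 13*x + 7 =-2*x^2 - 16*x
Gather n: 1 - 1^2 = 0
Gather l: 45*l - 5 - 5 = 45*l - 10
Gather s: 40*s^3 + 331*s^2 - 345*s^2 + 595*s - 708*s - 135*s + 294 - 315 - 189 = 40*s^3 - 14*s^2 - 248*s - 210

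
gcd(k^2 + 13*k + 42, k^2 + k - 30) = k + 6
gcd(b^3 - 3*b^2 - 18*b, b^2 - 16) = 1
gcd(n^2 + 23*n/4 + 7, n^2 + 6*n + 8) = n + 4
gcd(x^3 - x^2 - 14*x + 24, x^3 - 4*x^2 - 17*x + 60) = x^2 + x - 12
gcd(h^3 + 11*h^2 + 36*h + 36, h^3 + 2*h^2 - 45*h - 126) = h^2 + 9*h + 18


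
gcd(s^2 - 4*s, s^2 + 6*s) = s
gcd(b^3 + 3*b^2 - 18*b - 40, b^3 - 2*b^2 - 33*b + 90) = 1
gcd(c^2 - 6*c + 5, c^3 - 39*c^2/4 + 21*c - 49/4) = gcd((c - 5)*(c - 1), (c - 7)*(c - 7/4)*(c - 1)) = c - 1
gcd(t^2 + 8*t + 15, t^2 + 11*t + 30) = t + 5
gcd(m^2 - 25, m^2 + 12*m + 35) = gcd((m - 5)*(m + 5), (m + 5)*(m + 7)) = m + 5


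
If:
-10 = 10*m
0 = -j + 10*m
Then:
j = -10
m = -1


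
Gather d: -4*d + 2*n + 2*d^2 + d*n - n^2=2*d^2 + d*(n - 4) - n^2 + 2*n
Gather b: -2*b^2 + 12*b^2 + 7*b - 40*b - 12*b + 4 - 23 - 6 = 10*b^2 - 45*b - 25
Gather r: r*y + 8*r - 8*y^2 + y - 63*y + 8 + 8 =r*(y + 8) - 8*y^2 - 62*y + 16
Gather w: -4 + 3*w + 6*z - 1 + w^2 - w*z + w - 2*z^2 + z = w^2 + w*(4 - z) - 2*z^2 + 7*z - 5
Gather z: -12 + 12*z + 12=12*z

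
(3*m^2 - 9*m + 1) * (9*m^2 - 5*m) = 27*m^4 - 96*m^3 + 54*m^2 - 5*m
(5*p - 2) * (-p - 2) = -5*p^2 - 8*p + 4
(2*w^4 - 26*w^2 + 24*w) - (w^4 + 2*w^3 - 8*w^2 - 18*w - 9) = w^4 - 2*w^3 - 18*w^2 + 42*w + 9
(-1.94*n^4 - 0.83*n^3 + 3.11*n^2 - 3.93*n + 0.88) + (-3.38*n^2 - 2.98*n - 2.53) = -1.94*n^4 - 0.83*n^3 - 0.27*n^2 - 6.91*n - 1.65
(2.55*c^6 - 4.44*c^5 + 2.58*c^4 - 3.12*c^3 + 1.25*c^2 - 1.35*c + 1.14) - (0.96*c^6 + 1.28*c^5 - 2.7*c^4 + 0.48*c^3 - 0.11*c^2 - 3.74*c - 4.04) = 1.59*c^6 - 5.72*c^5 + 5.28*c^4 - 3.6*c^3 + 1.36*c^2 + 2.39*c + 5.18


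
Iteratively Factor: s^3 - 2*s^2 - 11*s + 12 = (s - 1)*(s^2 - s - 12) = (s - 1)*(s + 3)*(s - 4)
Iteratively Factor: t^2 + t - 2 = (t - 1)*(t + 2)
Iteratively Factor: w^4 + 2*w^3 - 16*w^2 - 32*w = (w)*(w^3 + 2*w^2 - 16*w - 32) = w*(w + 4)*(w^2 - 2*w - 8) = w*(w + 2)*(w + 4)*(w - 4)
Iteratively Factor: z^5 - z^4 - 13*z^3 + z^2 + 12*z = (z)*(z^4 - z^3 - 13*z^2 + z + 12) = z*(z + 3)*(z^3 - 4*z^2 - z + 4) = z*(z - 1)*(z + 3)*(z^2 - 3*z - 4) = z*(z - 1)*(z + 1)*(z + 3)*(z - 4)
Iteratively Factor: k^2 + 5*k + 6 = (k + 3)*(k + 2)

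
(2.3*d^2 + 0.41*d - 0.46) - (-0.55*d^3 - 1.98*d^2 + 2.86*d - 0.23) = 0.55*d^3 + 4.28*d^2 - 2.45*d - 0.23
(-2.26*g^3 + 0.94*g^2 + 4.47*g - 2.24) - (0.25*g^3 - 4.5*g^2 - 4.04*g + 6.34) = -2.51*g^3 + 5.44*g^2 + 8.51*g - 8.58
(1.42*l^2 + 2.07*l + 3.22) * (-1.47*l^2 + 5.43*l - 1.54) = -2.0874*l^4 + 4.6677*l^3 + 4.3199*l^2 + 14.2968*l - 4.9588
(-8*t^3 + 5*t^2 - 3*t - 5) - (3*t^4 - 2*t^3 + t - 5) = -3*t^4 - 6*t^3 + 5*t^2 - 4*t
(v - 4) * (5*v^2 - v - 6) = 5*v^3 - 21*v^2 - 2*v + 24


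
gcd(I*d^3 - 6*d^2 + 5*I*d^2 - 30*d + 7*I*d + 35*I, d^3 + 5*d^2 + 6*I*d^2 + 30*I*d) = d + 5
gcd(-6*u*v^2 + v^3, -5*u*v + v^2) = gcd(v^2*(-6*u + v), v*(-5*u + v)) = v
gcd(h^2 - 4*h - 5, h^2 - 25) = h - 5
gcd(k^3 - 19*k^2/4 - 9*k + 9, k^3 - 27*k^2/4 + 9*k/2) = k^2 - 27*k/4 + 9/2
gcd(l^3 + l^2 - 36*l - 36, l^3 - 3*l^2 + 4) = l + 1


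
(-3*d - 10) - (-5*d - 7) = 2*d - 3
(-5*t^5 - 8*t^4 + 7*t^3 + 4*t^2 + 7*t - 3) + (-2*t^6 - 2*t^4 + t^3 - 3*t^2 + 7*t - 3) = -2*t^6 - 5*t^5 - 10*t^4 + 8*t^3 + t^2 + 14*t - 6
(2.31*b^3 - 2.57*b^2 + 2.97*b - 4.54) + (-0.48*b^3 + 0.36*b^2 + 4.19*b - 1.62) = 1.83*b^3 - 2.21*b^2 + 7.16*b - 6.16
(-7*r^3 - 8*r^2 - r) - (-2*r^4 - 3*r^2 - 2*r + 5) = 2*r^4 - 7*r^3 - 5*r^2 + r - 5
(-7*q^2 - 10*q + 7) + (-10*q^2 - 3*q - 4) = -17*q^2 - 13*q + 3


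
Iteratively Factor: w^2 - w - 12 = (w + 3)*(w - 4)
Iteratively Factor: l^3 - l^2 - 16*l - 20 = (l + 2)*(l^2 - 3*l - 10) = (l - 5)*(l + 2)*(l + 2)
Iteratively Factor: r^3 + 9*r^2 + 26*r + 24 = (r + 2)*(r^2 + 7*r + 12) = (r + 2)*(r + 3)*(r + 4)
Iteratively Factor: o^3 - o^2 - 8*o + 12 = (o + 3)*(o^2 - 4*o + 4) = (o - 2)*(o + 3)*(o - 2)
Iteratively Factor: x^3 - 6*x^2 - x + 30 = (x + 2)*(x^2 - 8*x + 15) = (x - 5)*(x + 2)*(x - 3)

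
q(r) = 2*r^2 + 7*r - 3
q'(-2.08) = -1.32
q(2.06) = 19.91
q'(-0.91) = 3.36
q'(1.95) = 14.80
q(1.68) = 14.40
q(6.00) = 111.00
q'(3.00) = 19.00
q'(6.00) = 31.00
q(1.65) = 14.00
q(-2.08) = -8.91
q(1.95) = 18.26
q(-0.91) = -7.71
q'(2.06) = 15.24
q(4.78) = 76.16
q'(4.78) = 26.12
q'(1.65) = 13.60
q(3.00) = 36.00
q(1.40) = 10.72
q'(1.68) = 13.72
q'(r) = 4*r + 7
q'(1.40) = 12.60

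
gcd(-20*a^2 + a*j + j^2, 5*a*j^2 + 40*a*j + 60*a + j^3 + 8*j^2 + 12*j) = 5*a + j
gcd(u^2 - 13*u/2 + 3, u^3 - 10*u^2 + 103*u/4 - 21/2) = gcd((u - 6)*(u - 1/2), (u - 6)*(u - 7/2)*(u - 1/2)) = u^2 - 13*u/2 + 3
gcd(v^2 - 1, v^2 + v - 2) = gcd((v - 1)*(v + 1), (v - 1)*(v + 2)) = v - 1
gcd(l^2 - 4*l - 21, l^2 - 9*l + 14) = l - 7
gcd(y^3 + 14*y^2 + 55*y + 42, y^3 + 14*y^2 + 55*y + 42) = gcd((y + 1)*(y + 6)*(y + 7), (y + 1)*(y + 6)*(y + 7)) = y^3 + 14*y^2 + 55*y + 42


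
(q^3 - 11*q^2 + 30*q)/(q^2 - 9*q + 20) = q*(q - 6)/(q - 4)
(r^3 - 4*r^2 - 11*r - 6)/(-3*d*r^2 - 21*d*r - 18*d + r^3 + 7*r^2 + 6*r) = (r^2 - 5*r - 6)/(-3*d*r - 18*d + r^2 + 6*r)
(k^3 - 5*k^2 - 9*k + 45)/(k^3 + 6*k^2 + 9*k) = (k^2 - 8*k + 15)/(k*(k + 3))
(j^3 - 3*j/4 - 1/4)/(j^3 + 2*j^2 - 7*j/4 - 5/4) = (2*j + 1)/(2*j + 5)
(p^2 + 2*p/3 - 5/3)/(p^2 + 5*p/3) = (p - 1)/p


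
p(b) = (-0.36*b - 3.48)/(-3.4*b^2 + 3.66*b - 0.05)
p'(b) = (-0.36*b - 3.48)*(6.8*b - 3.66)/(-3.4*b^2 + 3.66*b - 0.05)^2 - 0.36/(-3.4*b^2 + 3.66*b - 0.05)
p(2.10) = 0.58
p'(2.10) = -0.78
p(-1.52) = 0.22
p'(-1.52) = 0.25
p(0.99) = -15.91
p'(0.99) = -204.31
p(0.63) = -4.09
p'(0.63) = -3.21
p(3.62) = 0.15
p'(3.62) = -0.09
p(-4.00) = 0.03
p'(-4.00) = 0.02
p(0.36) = -4.36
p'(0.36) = 5.96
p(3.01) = 0.23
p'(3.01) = -0.18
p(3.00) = 0.23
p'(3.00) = -0.18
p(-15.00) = -0.00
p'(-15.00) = 0.00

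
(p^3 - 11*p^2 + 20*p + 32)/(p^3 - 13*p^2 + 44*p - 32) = (p + 1)/(p - 1)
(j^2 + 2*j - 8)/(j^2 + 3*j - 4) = (j - 2)/(j - 1)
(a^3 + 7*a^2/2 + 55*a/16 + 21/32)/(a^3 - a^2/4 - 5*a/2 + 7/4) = (8*a^2 + 14*a + 3)/(8*(a^2 - 2*a + 1))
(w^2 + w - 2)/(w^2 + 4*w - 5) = (w + 2)/(w + 5)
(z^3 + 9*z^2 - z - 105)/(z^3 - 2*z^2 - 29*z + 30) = (z^2 + 4*z - 21)/(z^2 - 7*z + 6)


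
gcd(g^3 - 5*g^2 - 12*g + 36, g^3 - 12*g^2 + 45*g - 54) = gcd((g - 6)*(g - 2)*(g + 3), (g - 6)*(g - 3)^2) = g - 6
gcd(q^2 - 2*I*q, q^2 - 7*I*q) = q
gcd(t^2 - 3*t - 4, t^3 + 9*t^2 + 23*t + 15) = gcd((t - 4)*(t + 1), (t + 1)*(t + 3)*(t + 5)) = t + 1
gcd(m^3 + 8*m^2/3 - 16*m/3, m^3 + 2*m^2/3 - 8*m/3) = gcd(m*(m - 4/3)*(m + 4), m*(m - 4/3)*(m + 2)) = m^2 - 4*m/3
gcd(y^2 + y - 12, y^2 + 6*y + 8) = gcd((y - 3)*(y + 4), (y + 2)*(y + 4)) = y + 4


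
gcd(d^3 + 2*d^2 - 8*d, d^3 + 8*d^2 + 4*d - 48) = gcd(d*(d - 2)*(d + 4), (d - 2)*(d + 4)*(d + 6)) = d^2 + 2*d - 8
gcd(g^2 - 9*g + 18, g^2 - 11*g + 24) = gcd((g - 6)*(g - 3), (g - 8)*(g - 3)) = g - 3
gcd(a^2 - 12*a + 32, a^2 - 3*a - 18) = 1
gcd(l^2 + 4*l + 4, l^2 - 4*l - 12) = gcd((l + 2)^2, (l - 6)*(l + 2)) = l + 2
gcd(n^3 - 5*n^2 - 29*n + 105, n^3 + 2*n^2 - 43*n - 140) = n^2 - 2*n - 35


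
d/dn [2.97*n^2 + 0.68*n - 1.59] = 5.94*n + 0.68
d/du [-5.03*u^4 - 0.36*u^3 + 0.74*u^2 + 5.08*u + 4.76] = -20.12*u^3 - 1.08*u^2 + 1.48*u + 5.08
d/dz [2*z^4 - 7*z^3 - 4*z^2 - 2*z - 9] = 8*z^3 - 21*z^2 - 8*z - 2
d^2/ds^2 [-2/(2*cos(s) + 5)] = 4*(-5*cos(s) + cos(2*s) - 3)/(2*cos(s) + 5)^3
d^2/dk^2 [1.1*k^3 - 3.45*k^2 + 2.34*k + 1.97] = 6.6*k - 6.9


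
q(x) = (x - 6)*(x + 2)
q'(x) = 2*x - 4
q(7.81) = 17.76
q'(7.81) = 11.62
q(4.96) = -7.24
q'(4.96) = 5.92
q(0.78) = -14.51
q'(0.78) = -2.44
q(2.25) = -15.94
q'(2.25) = 0.50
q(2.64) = -15.59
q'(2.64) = 1.28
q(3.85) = -12.58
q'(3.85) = 3.70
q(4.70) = -8.71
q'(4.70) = 5.40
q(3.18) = -14.61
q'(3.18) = 2.36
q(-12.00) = 180.00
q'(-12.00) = -28.00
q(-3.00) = 9.00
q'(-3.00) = -10.00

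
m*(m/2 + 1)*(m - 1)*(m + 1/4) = m^4/2 + 5*m^3/8 - 7*m^2/8 - m/4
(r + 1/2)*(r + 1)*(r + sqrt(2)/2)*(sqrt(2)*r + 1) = sqrt(2)*r^4 + 2*r^3 + 3*sqrt(2)*r^3/2 + sqrt(2)*r^2 + 3*r^2 + r + 3*sqrt(2)*r/4 + sqrt(2)/4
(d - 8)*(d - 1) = d^2 - 9*d + 8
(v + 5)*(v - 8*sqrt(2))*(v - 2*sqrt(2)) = v^3 - 10*sqrt(2)*v^2 + 5*v^2 - 50*sqrt(2)*v + 32*v + 160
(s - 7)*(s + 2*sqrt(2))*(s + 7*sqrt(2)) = s^3 - 7*s^2 + 9*sqrt(2)*s^2 - 63*sqrt(2)*s + 28*s - 196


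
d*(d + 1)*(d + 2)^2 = d^4 + 5*d^3 + 8*d^2 + 4*d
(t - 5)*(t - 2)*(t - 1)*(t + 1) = t^4 - 7*t^3 + 9*t^2 + 7*t - 10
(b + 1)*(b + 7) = b^2 + 8*b + 7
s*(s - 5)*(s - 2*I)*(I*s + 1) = I*s^4 + 3*s^3 - 5*I*s^3 - 15*s^2 - 2*I*s^2 + 10*I*s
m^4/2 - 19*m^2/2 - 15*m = m*(m/2 + 1)*(m - 5)*(m + 3)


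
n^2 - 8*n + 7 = (n - 7)*(n - 1)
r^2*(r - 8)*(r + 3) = r^4 - 5*r^3 - 24*r^2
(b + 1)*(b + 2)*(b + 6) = b^3 + 9*b^2 + 20*b + 12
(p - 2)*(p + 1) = p^2 - p - 2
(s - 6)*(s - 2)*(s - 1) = s^3 - 9*s^2 + 20*s - 12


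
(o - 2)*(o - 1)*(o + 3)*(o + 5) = o^4 + 5*o^3 - 7*o^2 - 29*o + 30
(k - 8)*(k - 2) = k^2 - 10*k + 16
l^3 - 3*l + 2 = (l - 1)^2*(l + 2)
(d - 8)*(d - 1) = d^2 - 9*d + 8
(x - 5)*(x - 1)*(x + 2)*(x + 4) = x^4 - 23*x^2 - 18*x + 40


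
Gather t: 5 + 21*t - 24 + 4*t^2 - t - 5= 4*t^2 + 20*t - 24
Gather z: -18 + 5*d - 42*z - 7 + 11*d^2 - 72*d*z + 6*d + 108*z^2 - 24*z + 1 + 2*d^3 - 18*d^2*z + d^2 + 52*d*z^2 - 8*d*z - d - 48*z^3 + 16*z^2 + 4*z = 2*d^3 + 12*d^2 + 10*d - 48*z^3 + z^2*(52*d + 124) + z*(-18*d^2 - 80*d - 62) - 24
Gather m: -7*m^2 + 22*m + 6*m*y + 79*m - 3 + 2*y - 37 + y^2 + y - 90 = -7*m^2 + m*(6*y + 101) + y^2 + 3*y - 130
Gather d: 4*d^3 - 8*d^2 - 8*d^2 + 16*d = 4*d^3 - 16*d^2 + 16*d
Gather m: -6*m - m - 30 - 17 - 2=-7*m - 49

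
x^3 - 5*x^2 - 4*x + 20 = (x - 5)*(x - 2)*(x + 2)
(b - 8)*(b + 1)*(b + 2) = b^3 - 5*b^2 - 22*b - 16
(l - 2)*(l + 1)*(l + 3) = l^3 + 2*l^2 - 5*l - 6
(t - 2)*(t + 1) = t^2 - t - 2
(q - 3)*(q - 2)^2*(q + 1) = q^4 - 6*q^3 + 9*q^2 + 4*q - 12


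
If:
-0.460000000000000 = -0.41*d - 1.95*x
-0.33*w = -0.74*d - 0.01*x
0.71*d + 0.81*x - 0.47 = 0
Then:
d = 0.52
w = 1.16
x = 0.13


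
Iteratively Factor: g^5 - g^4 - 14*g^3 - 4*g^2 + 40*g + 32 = (g + 1)*(g^4 - 2*g^3 - 12*g^2 + 8*g + 32) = (g - 2)*(g + 1)*(g^3 - 12*g - 16) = (g - 4)*(g - 2)*(g + 1)*(g^2 + 4*g + 4) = (g - 4)*(g - 2)*(g + 1)*(g + 2)*(g + 2)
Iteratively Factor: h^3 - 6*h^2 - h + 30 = (h - 5)*(h^2 - h - 6) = (h - 5)*(h - 3)*(h + 2)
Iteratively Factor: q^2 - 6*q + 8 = (q - 2)*(q - 4)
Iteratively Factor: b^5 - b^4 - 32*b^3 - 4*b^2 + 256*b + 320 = (b - 5)*(b^4 + 4*b^3 - 12*b^2 - 64*b - 64) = (b - 5)*(b - 4)*(b^3 + 8*b^2 + 20*b + 16) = (b - 5)*(b - 4)*(b + 4)*(b^2 + 4*b + 4) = (b - 5)*(b - 4)*(b + 2)*(b + 4)*(b + 2)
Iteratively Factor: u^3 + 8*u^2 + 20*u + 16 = (u + 2)*(u^2 + 6*u + 8) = (u + 2)*(u + 4)*(u + 2)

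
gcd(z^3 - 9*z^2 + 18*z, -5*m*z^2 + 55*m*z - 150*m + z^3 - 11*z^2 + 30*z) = z - 6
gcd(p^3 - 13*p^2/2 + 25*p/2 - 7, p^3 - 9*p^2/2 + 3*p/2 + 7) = p^2 - 11*p/2 + 7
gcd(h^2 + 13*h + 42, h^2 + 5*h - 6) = h + 6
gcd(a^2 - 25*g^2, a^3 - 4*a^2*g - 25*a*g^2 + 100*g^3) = a^2 - 25*g^2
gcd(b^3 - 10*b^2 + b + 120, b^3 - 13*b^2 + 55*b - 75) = b - 5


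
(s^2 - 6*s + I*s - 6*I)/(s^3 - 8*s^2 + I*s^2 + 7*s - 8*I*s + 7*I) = (s - 6)/(s^2 - 8*s + 7)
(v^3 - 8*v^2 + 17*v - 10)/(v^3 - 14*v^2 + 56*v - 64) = (v^2 - 6*v + 5)/(v^2 - 12*v + 32)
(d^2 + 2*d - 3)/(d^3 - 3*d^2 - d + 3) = (d + 3)/(d^2 - 2*d - 3)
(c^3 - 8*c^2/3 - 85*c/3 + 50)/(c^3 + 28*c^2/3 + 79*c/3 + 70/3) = (3*c^2 - 23*c + 30)/(3*c^2 + 13*c + 14)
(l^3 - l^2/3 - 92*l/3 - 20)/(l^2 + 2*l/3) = l - 1 - 30/l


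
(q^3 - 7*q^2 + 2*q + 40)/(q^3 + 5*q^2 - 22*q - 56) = (q - 5)/(q + 7)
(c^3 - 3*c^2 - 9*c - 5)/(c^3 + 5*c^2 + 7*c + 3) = (c - 5)/(c + 3)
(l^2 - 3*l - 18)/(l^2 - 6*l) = (l + 3)/l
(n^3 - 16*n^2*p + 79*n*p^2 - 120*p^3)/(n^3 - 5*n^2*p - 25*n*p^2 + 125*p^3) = (-n^2 + 11*n*p - 24*p^2)/(-n^2 + 25*p^2)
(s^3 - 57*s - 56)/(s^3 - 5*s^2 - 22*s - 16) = (s + 7)/(s + 2)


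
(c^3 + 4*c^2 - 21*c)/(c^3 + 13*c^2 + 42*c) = (c - 3)/(c + 6)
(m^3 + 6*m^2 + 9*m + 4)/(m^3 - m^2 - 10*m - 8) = (m^2 + 5*m + 4)/(m^2 - 2*m - 8)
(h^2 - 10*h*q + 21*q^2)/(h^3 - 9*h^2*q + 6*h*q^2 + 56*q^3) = (-h + 3*q)/(-h^2 + 2*h*q + 8*q^2)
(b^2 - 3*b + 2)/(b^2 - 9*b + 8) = (b - 2)/(b - 8)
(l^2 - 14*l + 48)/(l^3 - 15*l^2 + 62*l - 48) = 1/(l - 1)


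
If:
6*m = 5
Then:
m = 5/6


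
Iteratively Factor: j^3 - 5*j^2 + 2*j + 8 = (j - 4)*(j^2 - j - 2) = (j - 4)*(j + 1)*(j - 2)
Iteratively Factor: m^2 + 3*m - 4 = (m - 1)*(m + 4)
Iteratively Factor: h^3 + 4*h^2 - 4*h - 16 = (h + 2)*(h^2 + 2*h - 8) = (h + 2)*(h + 4)*(h - 2)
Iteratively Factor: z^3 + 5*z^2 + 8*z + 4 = (z + 1)*(z^2 + 4*z + 4) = (z + 1)*(z + 2)*(z + 2)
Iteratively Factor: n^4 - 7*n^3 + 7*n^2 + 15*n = (n - 3)*(n^3 - 4*n^2 - 5*n) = (n - 5)*(n - 3)*(n^2 + n) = n*(n - 5)*(n - 3)*(n + 1)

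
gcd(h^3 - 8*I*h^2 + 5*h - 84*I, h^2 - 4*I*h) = h - 4*I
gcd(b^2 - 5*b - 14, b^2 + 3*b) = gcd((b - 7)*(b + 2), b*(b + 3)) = 1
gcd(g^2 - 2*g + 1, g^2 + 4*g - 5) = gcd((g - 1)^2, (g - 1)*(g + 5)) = g - 1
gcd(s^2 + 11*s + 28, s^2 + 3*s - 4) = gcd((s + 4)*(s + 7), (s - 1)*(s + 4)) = s + 4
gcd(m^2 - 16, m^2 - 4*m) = m - 4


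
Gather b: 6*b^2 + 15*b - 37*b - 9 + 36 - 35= 6*b^2 - 22*b - 8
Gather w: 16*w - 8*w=8*w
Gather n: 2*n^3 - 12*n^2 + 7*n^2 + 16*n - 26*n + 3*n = 2*n^3 - 5*n^2 - 7*n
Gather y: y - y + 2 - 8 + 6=0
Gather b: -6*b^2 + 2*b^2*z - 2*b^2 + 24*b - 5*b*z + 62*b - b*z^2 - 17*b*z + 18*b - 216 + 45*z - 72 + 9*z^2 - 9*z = b^2*(2*z - 8) + b*(-z^2 - 22*z + 104) + 9*z^2 + 36*z - 288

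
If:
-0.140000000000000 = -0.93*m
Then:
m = 0.15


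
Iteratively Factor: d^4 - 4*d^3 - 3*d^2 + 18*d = (d)*(d^3 - 4*d^2 - 3*d + 18) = d*(d + 2)*(d^2 - 6*d + 9) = d*(d - 3)*(d + 2)*(d - 3)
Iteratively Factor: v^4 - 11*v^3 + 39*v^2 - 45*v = (v)*(v^3 - 11*v^2 + 39*v - 45) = v*(v - 3)*(v^2 - 8*v + 15) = v*(v - 3)^2*(v - 5)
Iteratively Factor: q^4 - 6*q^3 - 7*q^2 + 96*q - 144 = (q - 3)*(q^3 - 3*q^2 - 16*q + 48) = (q - 3)^2*(q^2 - 16) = (q - 3)^2*(q + 4)*(q - 4)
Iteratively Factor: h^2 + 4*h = (h)*(h + 4)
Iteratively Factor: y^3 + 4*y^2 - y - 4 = (y - 1)*(y^2 + 5*y + 4) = (y - 1)*(y + 1)*(y + 4)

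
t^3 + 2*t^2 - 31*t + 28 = (t - 4)*(t - 1)*(t + 7)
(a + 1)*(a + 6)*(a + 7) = a^3 + 14*a^2 + 55*a + 42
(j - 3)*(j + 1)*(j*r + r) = j^3*r - j^2*r - 5*j*r - 3*r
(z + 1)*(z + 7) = z^2 + 8*z + 7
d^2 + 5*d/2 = d*(d + 5/2)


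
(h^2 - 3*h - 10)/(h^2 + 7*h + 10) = (h - 5)/(h + 5)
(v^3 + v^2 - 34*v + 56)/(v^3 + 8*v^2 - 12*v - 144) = (v^2 + 5*v - 14)/(v^2 + 12*v + 36)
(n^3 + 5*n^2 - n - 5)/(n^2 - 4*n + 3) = (n^2 + 6*n + 5)/(n - 3)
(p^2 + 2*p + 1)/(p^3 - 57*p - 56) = (p + 1)/(p^2 - p - 56)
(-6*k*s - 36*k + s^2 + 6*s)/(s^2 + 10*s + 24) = (-6*k + s)/(s + 4)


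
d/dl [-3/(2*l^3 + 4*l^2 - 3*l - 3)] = 3*(6*l^2 + 8*l - 3)/(2*l^3 + 4*l^2 - 3*l - 3)^2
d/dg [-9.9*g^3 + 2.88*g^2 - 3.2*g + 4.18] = -29.7*g^2 + 5.76*g - 3.2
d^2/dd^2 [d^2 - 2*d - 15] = 2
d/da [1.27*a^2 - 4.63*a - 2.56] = 2.54*a - 4.63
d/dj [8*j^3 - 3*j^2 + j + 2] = 24*j^2 - 6*j + 1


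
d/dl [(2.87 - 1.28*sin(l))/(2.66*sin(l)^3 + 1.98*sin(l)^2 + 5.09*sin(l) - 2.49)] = (6.8096*sin(l)^3 - 20.3682*sin(l)^2 - 11.3652*sin(l) - 11.4211)*cos(l)/(7.0756*sin(l)^6 + 10.5336*sin(l)^5 + 30.9992*sin(l)^4 + 6.9096*sin(l)^3 + 16.0477*sin(l)^2 - 25.3482*sin(l) + 6.2001)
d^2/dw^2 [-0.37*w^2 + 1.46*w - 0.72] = -0.740000000000000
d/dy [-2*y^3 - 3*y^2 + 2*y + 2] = -6*y^2 - 6*y + 2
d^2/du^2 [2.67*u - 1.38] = 0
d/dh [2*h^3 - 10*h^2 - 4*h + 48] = 6*h^2 - 20*h - 4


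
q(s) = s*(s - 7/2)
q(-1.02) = 4.61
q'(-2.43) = -8.36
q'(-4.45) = -12.40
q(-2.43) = 14.41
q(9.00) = 49.50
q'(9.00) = 14.50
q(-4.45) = 35.38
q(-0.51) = 2.05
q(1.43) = -2.96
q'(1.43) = -0.64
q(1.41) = -2.95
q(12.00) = 102.00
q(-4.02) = 30.23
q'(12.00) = 20.50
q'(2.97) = 2.44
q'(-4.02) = -11.54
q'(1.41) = -0.68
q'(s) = 2*s - 7/2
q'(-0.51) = -4.52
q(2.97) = -1.57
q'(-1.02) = -5.54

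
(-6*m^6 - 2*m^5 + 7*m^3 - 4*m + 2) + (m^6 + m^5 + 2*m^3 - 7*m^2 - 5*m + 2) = -5*m^6 - m^5 + 9*m^3 - 7*m^2 - 9*m + 4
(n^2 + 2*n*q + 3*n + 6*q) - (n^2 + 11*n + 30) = 2*n*q - 8*n + 6*q - 30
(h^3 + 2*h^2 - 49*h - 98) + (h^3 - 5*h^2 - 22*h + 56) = 2*h^3 - 3*h^2 - 71*h - 42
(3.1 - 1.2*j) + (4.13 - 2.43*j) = 7.23 - 3.63*j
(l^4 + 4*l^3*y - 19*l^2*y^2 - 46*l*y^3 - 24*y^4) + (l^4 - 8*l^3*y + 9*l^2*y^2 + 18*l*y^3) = 2*l^4 - 4*l^3*y - 10*l^2*y^2 - 28*l*y^3 - 24*y^4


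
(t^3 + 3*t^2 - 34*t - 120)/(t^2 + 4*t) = t - 1 - 30/t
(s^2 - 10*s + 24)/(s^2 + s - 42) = (s - 4)/(s + 7)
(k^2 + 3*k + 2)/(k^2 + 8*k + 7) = (k + 2)/(k + 7)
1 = 1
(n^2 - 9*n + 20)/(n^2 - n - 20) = (n - 4)/(n + 4)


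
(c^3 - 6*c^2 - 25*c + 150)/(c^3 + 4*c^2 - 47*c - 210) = (c^2 - 11*c + 30)/(c^2 - c - 42)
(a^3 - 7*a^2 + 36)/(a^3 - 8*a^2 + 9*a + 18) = (a + 2)/(a + 1)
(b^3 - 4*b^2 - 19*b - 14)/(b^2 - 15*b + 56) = (b^2 + 3*b + 2)/(b - 8)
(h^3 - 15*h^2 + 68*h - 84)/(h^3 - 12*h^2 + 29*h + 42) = (h - 2)/(h + 1)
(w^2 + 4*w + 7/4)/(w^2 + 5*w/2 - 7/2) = (w + 1/2)/(w - 1)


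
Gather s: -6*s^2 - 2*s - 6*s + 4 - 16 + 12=-6*s^2 - 8*s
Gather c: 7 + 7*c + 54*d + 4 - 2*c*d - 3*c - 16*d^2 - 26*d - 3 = c*(4 - 2*d) - 16*d^2 + 28*d + 8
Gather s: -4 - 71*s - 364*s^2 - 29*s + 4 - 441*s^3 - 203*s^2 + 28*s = -441*s^3 - 567*s^2 - 72*s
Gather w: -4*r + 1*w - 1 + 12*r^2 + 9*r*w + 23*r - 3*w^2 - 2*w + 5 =12*r^2 + 19*r - 3*w^2 + w*(9*r - 1) + 4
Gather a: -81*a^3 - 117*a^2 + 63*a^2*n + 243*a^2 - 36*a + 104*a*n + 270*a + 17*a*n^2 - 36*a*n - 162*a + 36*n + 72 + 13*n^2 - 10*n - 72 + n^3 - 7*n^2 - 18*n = -81*a^3 + a^2*(63*n + 126) + a*(17*n^2 + 68*n + 72) + n^3 + 6*n^2 + 8*n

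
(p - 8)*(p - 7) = p^2 - 15*p + 56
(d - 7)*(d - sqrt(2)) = d^2 - 7*d - sqrt(2)*d + 7*sqrt(2)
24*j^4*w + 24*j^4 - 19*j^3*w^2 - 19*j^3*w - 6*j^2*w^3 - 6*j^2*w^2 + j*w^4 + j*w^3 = (-8*j + w)*(-j + w)*(3*j + w)*(j*w + j)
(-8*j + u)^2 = 64*j^2 - 16*j*u + u^2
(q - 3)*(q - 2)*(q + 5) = q^3 - 19*q + 30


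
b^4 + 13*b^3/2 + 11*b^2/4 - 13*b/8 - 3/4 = (b - 1/2)*(b + 1/2)^2*(b + 6)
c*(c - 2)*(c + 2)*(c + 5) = c^4 + 5*c^3 - 4*c^2 - 20*c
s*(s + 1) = s^2 + s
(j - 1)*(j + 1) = j^2 - 1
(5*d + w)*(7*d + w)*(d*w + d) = 35*d^3*w + 35*d^3 + 12*d^2*w^2 + 12*d^2*w + d*w^3 + d*w^2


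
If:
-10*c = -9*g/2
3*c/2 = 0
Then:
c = 0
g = 0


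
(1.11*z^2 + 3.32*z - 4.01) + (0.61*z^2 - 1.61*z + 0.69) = 1.72*z^2 + 1.71*z - 3.32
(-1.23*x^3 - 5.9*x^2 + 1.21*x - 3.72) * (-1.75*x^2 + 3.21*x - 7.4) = 2.1525*x^5 + 6.3767*x^4 - 11.9545*x^3 + 54.0541*x^2 - 20.8952*x + 27.528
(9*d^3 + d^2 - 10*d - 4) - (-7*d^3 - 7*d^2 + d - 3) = 16*d^3 + 8*d^2 - 11*d - 1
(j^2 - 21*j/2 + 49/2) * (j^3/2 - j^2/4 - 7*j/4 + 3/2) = j^5/2 - 11*j^4/2 + 105*j^3/8 + 55*j^2/4 - 469*j/8 + 147/4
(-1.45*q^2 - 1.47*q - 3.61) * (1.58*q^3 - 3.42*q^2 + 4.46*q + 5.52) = -2.291*q^5 + 2.6364*q^4 - 7.1434*q^3 - 2.214*q^2 - 24.215*q - 19.9272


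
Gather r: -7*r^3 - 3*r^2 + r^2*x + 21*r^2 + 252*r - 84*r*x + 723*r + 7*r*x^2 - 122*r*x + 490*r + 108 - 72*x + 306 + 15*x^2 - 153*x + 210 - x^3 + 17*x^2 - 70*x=-7*r^3 + r^2*(x + 18) + r*(7*x^2 - 206*x + 1465) - x^3 + 32*x^2 - 295*x + 624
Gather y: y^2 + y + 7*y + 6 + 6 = y^2 + 8*y + 12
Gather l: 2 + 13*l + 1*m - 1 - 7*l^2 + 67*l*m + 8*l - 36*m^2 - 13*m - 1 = -7*l^2 + l*(67*m + 21) - 36*m^2 - 12*m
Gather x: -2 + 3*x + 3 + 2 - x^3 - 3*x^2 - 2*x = -x^3 - 3*x^2 + x + 3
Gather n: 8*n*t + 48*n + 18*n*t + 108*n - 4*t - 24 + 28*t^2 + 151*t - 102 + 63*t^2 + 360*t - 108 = n*(26*t + 156) + 91*t^2 + 507*t - 234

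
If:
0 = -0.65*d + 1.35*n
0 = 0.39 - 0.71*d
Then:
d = 0.55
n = 0.26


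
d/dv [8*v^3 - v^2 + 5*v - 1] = 24*v^2 - 2*v + 5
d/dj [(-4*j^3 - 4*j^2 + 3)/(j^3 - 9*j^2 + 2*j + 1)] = (40*j^4 - 16*j^3 - 29*j^2 + 46*j - 6)/(j^6 - 18*j^5 + 85*j^4 - 34*j^3 - 14*j^2 + 4*j + 1)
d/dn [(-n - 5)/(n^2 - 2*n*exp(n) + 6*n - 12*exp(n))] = (-n^2 + 2*n*exp(n) - 6*n - 2*(n + 5)*(n*exp(n) - n + 7*exp(n) - 3) + 12*exp(n))/(n^2 - 2*n*exp(n) + 6*n - 12*exp(n))^2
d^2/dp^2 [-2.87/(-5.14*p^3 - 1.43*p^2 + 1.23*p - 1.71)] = (-(88.5108*p + 8.2082)*(5.14*p^3 + 1.43*p^2 - 1.23*p + 1.71) + 2.87*(15.42*p^2 + 2.86*p - 1.23)*(30.84*p^2 + 5.72*p - 2.46))/(5.14*p^3 + 1.43*p^2 - 1.23*p + 1.71)^3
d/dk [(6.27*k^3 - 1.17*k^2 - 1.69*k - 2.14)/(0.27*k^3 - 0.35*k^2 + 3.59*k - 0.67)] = (-1.8786*k^4 + 45.9312*k^3 - 15.6611*k^2 + 0.0697999999999999*k + 8.8149)/(0.0729*k^6 - 0.189*k^5 + 2.0611*k^4 - 2.8748*k^3 + 13.3571*k^2 - 4.8106*k + 0.4489)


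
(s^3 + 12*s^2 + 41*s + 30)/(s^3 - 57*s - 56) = (s^2 + 11*s + 30)/(s^2 - s - 56)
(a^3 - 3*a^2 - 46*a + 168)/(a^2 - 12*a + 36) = (a^2 + 3*a - 28)/(a - 6)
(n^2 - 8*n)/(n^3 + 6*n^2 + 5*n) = (n - 8)/(n^2 + 6*n + 5)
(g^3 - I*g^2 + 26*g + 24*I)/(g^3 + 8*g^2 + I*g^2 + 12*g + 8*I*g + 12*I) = (g^2 - 2*I*g + 24)/(g^2 + 8*g + 12)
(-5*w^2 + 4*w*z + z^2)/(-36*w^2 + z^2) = (5*w^2 - 4*w*z - z^2)/(36*w^2 - z^2)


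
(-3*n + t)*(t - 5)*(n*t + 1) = -3*n^2*t^2 + 15*n^2*t + n*t^3 - 5*n*t^2 - 3*n*t + 15*n + t^2 - 5*t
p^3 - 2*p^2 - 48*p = p*(p - 8)*(p + 6)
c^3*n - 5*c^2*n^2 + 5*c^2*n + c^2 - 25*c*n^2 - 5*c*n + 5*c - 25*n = (c + 5)*(c - 5*n)*(c*n + 1)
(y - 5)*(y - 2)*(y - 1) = y^3 - 8*y^2 + 17*y - 10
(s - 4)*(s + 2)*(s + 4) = s^3 + 2*s^2 - 16*s - 32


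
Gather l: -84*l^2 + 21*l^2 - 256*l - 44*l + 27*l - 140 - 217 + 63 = -63*l^2 - 273*l - 294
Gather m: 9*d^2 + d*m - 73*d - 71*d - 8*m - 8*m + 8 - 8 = 9*d^2 - 144*d + m*(d - 16)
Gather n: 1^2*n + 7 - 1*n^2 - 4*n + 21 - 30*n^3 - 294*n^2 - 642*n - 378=-30*n^3 - 295*n^2 - 645*n - 350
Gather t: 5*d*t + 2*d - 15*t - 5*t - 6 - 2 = 2*d + t*(5*d - 20) - 8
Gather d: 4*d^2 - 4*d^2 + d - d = 0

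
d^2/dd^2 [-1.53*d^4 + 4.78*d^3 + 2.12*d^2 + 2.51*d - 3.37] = -18.36*d^2 + 28.68*d + 4.24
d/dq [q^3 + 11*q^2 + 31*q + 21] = 3*q^2 + 22*q + 31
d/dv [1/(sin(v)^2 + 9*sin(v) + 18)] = -(2*sin(v) + 9)*cos(v)/(sin(v)^2 + 9*sin(v) + 18)^2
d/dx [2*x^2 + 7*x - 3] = 4*x + 7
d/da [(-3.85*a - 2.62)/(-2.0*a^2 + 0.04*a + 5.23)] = (7.7*a^2 - 0.154*a - (3.85*a + 2.62)*(4.0*a - 0.04) - 20.1355)/(-2.0*a^2 + 0.04*a + 5.23)^2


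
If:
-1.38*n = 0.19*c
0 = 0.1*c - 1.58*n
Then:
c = 0.00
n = 0.00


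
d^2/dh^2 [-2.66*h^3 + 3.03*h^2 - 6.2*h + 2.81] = 6.06 - 15.96*h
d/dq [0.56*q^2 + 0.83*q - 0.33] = 1.12*q + 0.83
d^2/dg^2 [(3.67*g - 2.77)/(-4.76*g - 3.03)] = (231.386456 - 2.8421709430404e-14*g)/(4.76*g + 3.03)^3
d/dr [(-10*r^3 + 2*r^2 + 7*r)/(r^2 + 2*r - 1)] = (-10*r^4 - 40*r^3 + 27*r^2 - 4*r - 7)/(r^4 + 4*r^3 + 2*r^2 - 4*r + 1)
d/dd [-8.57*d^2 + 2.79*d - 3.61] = 2.79 - 17.14*d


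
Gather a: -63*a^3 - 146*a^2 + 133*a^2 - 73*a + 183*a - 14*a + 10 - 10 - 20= -63*a^3 - 13*a^2 + 96*a - 20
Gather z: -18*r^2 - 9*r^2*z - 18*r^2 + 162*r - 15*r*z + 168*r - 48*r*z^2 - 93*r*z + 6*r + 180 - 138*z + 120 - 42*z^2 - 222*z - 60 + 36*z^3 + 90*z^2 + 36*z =-36*r^2 + 336*r + 36*z^3 + z^2*(48 - 48*r) + z*(-9*r^2 - 108*r - 324) + 240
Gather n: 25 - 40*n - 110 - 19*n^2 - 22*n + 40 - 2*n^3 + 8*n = -2*n^3 - 19*n^2 - 54*n - 45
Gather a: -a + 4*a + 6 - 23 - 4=3*a - 21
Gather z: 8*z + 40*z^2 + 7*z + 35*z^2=75*z^2 + 15*z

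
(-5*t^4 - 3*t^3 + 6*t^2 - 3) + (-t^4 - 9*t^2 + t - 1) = -6*t^4 - 3*t^3 - 3*t^2 + t - 4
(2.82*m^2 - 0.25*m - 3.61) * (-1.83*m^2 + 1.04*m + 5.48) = -5.1606*m^4 + 3.3903*m^3 + 21.7999*m^2 - 5.1244*m - 19.7828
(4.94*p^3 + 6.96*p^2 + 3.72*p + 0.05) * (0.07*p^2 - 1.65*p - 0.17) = 0.3458*p^5 - 7.6638*p^4 - 12.0634*p^3 - 7.3177*p^2 - 0.7149*p - 0.0085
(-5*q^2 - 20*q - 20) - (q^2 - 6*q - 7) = -6*q^2 - 14*q - 13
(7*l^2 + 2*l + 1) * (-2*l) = -14*l^3 - 4*l^2 - 2*l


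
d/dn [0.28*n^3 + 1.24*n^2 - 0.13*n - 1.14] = 0.84*n^2 + 2.48*n - 0.13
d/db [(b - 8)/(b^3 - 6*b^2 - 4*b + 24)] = (b^3 - 6*b^2 - 4*b + (b - 8)*(-3*b^2 + 12*b + 4) + 24)/(b^3 - 6*b^2 - 4*b + 24)^2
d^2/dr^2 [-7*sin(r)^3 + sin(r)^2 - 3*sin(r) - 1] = 63*sin(r)^3 - 4*sin(r)^2 - 39*sin(r) + 2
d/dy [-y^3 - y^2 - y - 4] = -3*y^2 - 2*y - 1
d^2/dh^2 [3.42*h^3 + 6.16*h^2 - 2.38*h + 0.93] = 20.52*h + 12.32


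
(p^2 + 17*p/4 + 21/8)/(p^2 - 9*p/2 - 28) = (p + 3/4)/(p - 8)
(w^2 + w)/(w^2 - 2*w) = (w + 1)/(w - 2)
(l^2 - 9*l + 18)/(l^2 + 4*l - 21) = (l - 6)/(l + 7)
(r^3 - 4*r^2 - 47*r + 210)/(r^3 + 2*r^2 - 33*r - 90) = (r^2 + 2*r - 35)/(r^2 + 8*r + 15)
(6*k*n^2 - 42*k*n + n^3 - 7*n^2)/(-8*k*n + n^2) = (-6*k*n + 42*k - n^2 + 7*n)/(8*k - n)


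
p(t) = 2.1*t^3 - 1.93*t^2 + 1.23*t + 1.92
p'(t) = 6.3*t^2 - 3.86*t + 1.23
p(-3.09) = -82.27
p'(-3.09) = 73.31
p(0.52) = 2.33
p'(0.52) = 0.93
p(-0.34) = 1.20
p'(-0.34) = 3.27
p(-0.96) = -2.90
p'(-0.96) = 10.74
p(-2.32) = -37.54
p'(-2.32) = 44.09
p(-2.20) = -32.49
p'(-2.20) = 40.21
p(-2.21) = -32.89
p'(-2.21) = 40.53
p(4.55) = 165.37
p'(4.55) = 114.09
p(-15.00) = -7538.28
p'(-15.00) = 1476.63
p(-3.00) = -75.84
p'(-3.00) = 69.51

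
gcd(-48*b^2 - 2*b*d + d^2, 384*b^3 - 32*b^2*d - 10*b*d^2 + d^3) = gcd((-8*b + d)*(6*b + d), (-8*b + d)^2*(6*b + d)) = 48*b^2 + 2*b*d - d^2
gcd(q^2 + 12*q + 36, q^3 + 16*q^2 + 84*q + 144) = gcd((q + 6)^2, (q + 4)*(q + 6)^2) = q^2 + 12*q + 36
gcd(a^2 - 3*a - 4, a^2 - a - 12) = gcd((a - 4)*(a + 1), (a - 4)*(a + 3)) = a - 4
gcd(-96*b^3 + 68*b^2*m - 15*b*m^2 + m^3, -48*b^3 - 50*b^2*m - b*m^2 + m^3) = 8*b - m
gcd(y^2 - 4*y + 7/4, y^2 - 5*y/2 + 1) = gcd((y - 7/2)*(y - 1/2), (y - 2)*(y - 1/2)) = y - 1/2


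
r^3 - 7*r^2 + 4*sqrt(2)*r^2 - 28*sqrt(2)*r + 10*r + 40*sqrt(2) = (r - 5)*(r - 2)*(r + 4*sqrt(2))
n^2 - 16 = (n - 4)*(n + 4)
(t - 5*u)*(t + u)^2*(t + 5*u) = t^4 + 2*t^3*u - 24*t^2*u^2 - 50*t*u^3 - 25*u^4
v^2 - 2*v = v*(v - 2)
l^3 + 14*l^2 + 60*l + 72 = (l + 2)*(l + 6)^2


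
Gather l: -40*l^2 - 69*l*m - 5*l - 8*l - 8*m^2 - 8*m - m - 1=-40*l^2 + l*(-69*m - 13) - 8*m^2 - 9*m - 1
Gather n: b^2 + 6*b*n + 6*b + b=b^2 + 6*b*n + 7*b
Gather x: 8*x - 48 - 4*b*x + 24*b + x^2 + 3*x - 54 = 24*b + x^2 + x*(11 - 4*b) - 102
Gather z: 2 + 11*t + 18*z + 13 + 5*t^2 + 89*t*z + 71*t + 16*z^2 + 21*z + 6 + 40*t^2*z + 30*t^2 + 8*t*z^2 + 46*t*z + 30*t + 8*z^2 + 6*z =35*t^2 + 112*t + z^2*(8*t + 24) + z*(40*t^2 + 135*t + 45) + 21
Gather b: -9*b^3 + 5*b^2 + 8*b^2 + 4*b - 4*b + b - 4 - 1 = -9*b^3 + 13*b^2 + b - 5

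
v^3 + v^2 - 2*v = v*(v - 1)*(v + 2)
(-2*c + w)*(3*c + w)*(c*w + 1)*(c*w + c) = -6*c^4*w^2 - 6*c^4*w + c^3*w^3 + c^3*w^2 - 6*c^3*w - 6*c^3 + c^2*w^4 + c^2*w^3 + c^2*w^2 + c^2*w + c*w^3 + c*w^2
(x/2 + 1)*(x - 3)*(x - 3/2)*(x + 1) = x^4/2 - 3*x^3/4 - 7*x^2/2 + 9*x/4 + 9/2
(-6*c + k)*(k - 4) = -6*c*k + 24*c + k^2 - 4*k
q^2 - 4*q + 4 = (q - 2)^2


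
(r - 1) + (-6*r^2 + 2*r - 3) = -6*r^2 + 3*r - 4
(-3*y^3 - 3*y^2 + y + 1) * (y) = -3*y^4 - 3*y^3 + y^2 + y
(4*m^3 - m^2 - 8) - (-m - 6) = 4*m^3 - m^2 + m - 2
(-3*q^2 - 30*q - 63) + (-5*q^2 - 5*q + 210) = -8*q^2 - 35*q + 147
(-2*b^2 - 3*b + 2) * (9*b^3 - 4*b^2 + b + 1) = -18*b^5 - 19*b^4 + 28*b^3 - 13*b^2 - b + 2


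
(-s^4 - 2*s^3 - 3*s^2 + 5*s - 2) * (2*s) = -2*s^5 - 4*s^4 - 6*s^3 + 10*s^2 - 4*s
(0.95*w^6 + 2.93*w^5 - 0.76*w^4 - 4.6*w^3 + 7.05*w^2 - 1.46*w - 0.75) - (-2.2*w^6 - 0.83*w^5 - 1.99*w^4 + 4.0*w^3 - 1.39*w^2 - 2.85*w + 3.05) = 3.15*w^6 + 3.76*w^5 + 1.23*w^4 - 8.6*w^3 + 8.44*w^2 + 1.39*w - 3.8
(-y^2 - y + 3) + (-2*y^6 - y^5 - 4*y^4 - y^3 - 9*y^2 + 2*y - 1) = -2*y^6 - y^5 - 4*y^4 - y^3 - 10*y^2 + y + 2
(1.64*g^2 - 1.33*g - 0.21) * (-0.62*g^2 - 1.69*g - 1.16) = -1.0168*g^4 - 1.947*g^3 + 0.4755*g^2 + 1.8977*g + 0.2436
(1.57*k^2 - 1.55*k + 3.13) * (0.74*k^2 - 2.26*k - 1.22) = 1.1618*k^4 - 4.6952*k^3 + 3.9038*k^2 - 5.1828*k - 3.8186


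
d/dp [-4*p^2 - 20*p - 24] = -8*p - 20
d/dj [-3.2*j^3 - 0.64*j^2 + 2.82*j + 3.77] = -9.6*j^2 - 1.28*j + 2.82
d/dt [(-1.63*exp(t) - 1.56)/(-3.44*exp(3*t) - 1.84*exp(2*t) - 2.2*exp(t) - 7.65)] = (-11.2144*exp(3*t) - 19.0984*exp(2*t) - 5.7408*exp(t) + 9.0375)*exp(t)/(11.8336*exp(6*t) + 12.6592*exp(5*t) + 18.5216*exp(4*t) + 60.728*exp(3*t) + 32.992*exp(2*t) + 33.66*exp(t) + 58.5225)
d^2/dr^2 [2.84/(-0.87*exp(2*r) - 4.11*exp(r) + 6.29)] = (-2.84*(1.74*exp(r) + 4.11)*(3.48*exp(r) + 8.22)*exp(r) + (9.8832*exp(r) + 11.6724)*(0.87*exp(2*r) + 4.11*exp(r) - 6.29))*exp(r)/(0.87*exp(2*r) + 4.11*exp(r) - 6.29)^3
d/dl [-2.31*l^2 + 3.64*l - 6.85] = 3.64 - 4.62*l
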